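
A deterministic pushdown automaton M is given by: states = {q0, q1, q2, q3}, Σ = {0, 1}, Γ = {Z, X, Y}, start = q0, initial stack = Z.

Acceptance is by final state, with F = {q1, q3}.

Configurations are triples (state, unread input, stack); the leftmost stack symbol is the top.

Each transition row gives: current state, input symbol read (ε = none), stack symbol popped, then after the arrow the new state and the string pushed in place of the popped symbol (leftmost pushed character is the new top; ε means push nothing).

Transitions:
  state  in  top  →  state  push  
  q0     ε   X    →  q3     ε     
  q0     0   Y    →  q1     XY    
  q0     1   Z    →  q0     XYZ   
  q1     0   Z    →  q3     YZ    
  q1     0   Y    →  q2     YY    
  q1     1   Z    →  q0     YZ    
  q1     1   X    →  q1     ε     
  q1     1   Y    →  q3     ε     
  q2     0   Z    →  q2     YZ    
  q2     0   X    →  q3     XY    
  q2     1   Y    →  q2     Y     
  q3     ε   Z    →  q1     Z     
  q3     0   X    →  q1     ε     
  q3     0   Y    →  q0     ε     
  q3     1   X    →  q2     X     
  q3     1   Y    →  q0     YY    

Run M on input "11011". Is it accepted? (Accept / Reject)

(q0, 11011, Z)
  read 1, top Z: go to q0, push XYZ → (q0, 1011, XYZ)
  ε-move, top X: go to q3, push ε → (q3, 1011, YZ)
  read 1, top Y: go to q0, push YY → (q0, 011, YYZ)
  read 0, top Y: go to q1, push XY → (q1, 11, XYYZ)
  read 1, top X: go to q1, push ε → (q1, 1, YYZ)
  read 1, top Y: go to q3, push ε → (q3, ε, YZ)
All input consumed; state q3 ∈ F.

Accept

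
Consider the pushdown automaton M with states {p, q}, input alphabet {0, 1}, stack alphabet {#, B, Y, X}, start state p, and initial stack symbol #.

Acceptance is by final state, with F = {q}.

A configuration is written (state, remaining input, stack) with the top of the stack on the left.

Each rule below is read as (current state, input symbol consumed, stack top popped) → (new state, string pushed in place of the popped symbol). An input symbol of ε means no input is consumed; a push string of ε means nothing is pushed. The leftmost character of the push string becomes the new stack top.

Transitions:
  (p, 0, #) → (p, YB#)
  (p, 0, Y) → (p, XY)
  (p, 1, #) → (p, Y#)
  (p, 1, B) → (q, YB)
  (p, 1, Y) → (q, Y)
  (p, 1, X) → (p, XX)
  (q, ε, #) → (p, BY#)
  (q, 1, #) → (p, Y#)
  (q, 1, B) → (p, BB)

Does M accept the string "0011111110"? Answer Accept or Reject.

Reject

No computation consumes all input and reaches a final state.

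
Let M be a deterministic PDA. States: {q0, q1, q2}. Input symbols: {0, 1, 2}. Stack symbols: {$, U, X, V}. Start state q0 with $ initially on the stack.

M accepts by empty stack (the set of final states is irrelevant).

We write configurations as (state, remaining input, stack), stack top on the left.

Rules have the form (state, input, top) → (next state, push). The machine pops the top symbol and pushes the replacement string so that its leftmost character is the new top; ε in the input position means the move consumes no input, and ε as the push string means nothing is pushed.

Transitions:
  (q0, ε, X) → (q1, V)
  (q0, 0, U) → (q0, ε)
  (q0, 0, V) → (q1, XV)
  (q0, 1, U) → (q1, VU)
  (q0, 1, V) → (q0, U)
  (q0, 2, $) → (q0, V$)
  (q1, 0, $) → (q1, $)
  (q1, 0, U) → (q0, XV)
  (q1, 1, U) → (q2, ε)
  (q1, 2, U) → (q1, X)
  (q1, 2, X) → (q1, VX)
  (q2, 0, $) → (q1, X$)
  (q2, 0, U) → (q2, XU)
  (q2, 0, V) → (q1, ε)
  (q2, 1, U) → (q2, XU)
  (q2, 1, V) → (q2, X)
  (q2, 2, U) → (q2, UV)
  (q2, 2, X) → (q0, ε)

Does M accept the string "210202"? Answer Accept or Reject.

Reject

(q0, 210202, $)
  read 2, top $: go to q0, push V$ → (q0, 10202, V$)
  read 1, top V: go to q0, push U → (q0, 0202, U$)
  read 0, top U: go to q0, push ε → (q0, 202, $)
  read 2, top $: go to q0, push V$ → (q0, 02, V$)
  read 0, top V: go to q1, push XV → (q1, 2, XV$)
  read 2, top X: go to q1, push VX → (q1, ε, VXV$)
All input consumed; stack is VXV$, not empty, and no further ε-move applies.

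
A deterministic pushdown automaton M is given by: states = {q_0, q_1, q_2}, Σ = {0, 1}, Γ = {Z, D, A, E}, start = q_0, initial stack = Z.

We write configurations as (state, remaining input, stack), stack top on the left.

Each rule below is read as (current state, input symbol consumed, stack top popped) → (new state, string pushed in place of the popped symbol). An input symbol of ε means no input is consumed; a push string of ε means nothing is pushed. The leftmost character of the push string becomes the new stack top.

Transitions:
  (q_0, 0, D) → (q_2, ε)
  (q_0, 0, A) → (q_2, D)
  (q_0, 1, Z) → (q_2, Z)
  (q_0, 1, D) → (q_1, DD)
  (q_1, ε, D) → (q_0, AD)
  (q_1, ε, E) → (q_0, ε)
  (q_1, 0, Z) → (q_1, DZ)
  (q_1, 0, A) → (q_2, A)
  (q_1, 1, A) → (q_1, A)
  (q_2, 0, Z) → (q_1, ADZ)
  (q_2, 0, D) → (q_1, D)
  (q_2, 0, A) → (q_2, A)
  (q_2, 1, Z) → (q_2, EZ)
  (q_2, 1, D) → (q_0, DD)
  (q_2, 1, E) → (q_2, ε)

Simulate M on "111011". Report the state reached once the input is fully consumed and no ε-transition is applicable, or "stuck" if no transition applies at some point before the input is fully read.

q_1

(q_0, 111011, Z)
  read 1, top Z: go to q_2, push Z → (q_2, 11011, Z)
  read 1, top Z: go to q_2, push EZ → (q_2, 1011, EZ)
  read 1, top E: go to q_2, push ε → (q_2, 011, Z)
  read 0, top Z: go to q_1, push ADZ → (q_1, 11, ADZ)
  read 1, top A: go to q_1, push A → (q_1, 1, ADZ)
  read 1, top A: go to q_1, push A → (q_1, ε, ADZ)
All input consumed; M is in state q_1.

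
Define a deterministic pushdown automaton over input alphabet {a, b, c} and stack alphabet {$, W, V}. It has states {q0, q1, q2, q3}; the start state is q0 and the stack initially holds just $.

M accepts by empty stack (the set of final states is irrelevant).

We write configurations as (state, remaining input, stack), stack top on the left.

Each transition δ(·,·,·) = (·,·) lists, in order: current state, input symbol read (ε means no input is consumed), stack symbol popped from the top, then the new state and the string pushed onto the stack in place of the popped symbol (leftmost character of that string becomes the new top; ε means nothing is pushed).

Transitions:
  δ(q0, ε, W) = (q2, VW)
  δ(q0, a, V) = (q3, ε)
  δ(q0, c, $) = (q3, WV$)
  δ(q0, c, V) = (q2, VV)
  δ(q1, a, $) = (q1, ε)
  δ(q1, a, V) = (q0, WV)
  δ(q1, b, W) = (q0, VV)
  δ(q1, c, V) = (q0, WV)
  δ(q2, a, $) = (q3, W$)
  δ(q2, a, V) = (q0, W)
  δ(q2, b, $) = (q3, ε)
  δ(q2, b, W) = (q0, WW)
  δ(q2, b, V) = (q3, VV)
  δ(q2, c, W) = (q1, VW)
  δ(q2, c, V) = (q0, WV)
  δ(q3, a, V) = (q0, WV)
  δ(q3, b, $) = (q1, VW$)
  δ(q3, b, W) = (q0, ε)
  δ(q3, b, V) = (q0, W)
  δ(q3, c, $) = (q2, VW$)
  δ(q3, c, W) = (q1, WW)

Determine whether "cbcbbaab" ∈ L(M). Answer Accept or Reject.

(q0, cbcbbaab, $)
  read c, top $: go to q3, push WV$ → (q3, bcbbaab, WV$)
  read b, top W: go to q0, push ε → (q0, cbbaab, V$)
  read c, top V: go to q2, push VV → (q2, bbaab, VV$)
  read b, top V: go to q3, push VV → (q3, baab, VVV$)
  read b, top V: go to q0, push W → (q0, aab, WVV$)
  ε-move, top W: go to q2, push VW → (q2, aab, VWVV$)
  read a, top V: go to q0, push W → (q0, ab, WWVV$)
  ε-move, top W: go to q2, push VW → (q2, ab, VWWVV$)
  read a, top V: go to q0, push W → (q0, b, WWWVV$)
  ε-move, top W: go to q2, push VW → (q2, b, VWWWVV$)
  read b, top V: go to q3, push VV → (q3, ε, VVWWWVV$)
All input consumed; stack is VVWWWVV$, not empty, and no further ε-move applies.

Reject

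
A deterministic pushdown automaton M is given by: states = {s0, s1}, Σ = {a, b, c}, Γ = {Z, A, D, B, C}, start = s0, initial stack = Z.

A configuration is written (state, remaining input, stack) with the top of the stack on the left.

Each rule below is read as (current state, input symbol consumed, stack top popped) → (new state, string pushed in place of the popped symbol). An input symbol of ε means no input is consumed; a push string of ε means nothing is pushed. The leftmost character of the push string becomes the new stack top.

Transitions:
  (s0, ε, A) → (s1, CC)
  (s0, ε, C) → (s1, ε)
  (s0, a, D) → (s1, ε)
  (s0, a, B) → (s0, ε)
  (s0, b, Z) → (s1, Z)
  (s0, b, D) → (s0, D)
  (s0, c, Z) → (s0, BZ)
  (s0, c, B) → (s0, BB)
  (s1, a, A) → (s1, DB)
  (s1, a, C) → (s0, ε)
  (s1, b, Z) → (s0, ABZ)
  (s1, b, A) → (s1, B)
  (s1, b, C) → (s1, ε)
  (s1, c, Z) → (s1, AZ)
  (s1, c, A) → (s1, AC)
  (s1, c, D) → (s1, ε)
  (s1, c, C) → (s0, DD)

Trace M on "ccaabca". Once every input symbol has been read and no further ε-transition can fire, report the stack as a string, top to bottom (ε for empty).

(s0, ccaabca, Z) ⊢ (s0, caabca, BZ) ⊢ (s0, aabca, BBZ) ⊢ (s0, abca, BZ) ⊢ (s0, bca, Z) ⊢ (s1, ca, Z) ⊢ (s1, a, AZ) ⊢ (s1, ε, DBZ)
All input consumed in state s1 with stack DBZ.

DBZ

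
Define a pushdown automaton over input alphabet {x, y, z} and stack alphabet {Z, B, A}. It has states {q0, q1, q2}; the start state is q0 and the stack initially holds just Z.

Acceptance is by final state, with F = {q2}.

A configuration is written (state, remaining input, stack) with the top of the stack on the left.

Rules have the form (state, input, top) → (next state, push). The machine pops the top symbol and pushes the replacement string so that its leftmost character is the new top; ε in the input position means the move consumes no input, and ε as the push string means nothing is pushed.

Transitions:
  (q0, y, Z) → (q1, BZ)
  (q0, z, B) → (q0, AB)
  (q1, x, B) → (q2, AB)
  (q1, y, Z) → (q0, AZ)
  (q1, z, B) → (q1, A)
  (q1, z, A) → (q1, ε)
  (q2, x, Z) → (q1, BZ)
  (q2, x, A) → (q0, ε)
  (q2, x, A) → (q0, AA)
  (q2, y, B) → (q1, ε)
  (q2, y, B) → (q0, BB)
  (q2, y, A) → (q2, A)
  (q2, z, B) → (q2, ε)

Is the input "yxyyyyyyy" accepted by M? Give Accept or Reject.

One accepting computation: (q0, yxyyyyyyy, Z) ⊢ (q1, xyyyyyyy, BZ) ⊢ (q2, yyyyyyy, ABZ) ⊢ (q2, yyyyyy, ABZ) ⊢ (q2, yyyyy, ABZ) ⊢ (q2, yyyy, ABZ) ⊢ (q2, yyy, ABZ) ⊢ (q2, yy, ABZ) ⊢ (q2, y, ABZ) ⊢ (q2, ε, ABZ)
All input consumed and state q2 ∈ F.

Accept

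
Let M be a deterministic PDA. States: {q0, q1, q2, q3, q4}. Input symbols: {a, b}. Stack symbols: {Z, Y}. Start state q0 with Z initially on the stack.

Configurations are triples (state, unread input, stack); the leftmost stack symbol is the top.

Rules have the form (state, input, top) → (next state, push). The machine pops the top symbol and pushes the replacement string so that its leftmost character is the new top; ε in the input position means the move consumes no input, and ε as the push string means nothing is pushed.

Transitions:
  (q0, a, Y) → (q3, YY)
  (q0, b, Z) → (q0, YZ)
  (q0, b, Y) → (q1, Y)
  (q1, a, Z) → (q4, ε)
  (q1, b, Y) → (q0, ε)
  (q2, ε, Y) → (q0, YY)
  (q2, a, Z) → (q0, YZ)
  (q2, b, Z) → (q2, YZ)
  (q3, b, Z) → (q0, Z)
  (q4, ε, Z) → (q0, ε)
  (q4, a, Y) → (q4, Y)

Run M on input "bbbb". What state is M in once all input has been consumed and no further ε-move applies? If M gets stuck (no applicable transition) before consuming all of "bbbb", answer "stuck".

(q0, bbbb, Z)
  read b, top Z: go to q0, push YZ → (q0, bbb, YZ)
  read b, top Y: go to q1, push Y → (q1, bb, YZ)
  read b, top Y: go to q0, push ε → (q0, b, Z)
  read b, top Z: go to q0, push YZ → (q0, ε, YZ)
All input consumed; M is in state q0.

q0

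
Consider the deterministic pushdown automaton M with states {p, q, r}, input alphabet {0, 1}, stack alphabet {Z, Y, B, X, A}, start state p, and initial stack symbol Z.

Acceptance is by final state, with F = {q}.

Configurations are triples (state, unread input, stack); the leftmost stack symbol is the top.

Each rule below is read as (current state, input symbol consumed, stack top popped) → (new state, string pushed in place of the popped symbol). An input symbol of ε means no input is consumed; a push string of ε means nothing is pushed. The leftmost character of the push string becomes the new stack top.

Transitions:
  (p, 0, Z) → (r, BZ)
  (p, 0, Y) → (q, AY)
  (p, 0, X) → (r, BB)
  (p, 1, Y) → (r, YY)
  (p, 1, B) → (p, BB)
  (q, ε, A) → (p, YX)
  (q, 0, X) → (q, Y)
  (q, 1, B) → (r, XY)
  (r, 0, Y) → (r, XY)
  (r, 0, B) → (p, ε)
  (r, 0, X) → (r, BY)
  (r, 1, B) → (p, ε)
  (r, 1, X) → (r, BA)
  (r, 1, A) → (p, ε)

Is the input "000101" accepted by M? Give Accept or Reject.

(p, 000101, Z) ⊢ (r, 00101, BZ) ⊢ (p, 0101, Z) ⊢ (r, 101, BZ) ⊢ (p, 01, Z) ⊢ (r, 1, BZ) ⊢ (p, ε, Z)
All input consumed; state p ∉ F and no further ε-move applies.

Reject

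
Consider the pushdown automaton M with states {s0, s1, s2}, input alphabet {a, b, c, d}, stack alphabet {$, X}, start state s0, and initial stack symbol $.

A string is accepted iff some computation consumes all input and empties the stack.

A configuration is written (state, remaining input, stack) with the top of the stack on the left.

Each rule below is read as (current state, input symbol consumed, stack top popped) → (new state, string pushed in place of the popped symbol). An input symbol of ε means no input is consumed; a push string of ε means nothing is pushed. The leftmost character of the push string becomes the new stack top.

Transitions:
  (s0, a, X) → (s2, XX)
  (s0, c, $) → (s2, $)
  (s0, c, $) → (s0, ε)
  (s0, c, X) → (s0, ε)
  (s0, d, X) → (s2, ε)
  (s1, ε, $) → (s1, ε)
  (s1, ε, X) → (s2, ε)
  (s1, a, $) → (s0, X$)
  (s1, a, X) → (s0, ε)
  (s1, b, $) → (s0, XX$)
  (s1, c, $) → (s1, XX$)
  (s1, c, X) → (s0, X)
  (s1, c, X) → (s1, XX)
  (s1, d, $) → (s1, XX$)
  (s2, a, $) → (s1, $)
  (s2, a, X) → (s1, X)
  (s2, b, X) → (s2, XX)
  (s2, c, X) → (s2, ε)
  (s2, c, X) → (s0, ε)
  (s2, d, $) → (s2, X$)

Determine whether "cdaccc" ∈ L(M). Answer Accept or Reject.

One accepting computation: (s0, cdaccc, $) ⊢ (s2, daccc, $) ⊢ (s2, accc, X$) ⊢ (s1, ccc, X$) ⊢ (s0, cc, X$) ⊢ (s0, c, $) ⊢ (s0, ε, ε)
All input consumed and the stack is empty.

Accept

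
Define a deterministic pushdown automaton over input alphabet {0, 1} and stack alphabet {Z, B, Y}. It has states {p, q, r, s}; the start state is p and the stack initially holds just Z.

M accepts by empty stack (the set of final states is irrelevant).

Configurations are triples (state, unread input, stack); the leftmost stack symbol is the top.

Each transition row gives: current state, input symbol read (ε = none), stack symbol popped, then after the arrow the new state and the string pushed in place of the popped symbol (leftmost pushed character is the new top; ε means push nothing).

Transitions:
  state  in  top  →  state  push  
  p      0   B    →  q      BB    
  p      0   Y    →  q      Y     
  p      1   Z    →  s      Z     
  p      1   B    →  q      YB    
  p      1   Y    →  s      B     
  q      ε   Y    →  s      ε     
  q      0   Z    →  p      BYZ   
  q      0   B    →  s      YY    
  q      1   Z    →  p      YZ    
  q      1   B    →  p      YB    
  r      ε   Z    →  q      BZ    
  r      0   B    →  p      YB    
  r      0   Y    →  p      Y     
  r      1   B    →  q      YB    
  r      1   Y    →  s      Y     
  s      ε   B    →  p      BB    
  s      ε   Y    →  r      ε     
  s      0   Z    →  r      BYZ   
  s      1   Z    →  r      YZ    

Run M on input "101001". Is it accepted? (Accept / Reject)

(p, 101001, Z)
  read 1, top Z: go to s, push Z → (s, 01001, Z)
  read 0, top Z: go to r, push BYZ → (r, 1001, BYZ)
  read 1, top B: go to q, push YB → (q, 001, YBYZ)
  ε-move, top Y: go to s, push ε → (s, 001, BYZ)
  ε-move, top B: go to p, push BB → (p, 001, BBYZ)
  read 0, top B: go to q, push BB → (q, 01, BBBYZ)
  read 0, top B: go to s, push YY → (s, 1, YYBBYZ)
  ε-move, top Y: go to r, push ε → (r, 1, YBBYZ)
  read 1, top Y: go to s, push Y → (s, ε, YBBYZ)
  ε-move, top Y: go to r, push ε → (r, ε, BBYZ)
All input consumed; stack is BBYZ, not empty, and no further ε-move applies.

Reject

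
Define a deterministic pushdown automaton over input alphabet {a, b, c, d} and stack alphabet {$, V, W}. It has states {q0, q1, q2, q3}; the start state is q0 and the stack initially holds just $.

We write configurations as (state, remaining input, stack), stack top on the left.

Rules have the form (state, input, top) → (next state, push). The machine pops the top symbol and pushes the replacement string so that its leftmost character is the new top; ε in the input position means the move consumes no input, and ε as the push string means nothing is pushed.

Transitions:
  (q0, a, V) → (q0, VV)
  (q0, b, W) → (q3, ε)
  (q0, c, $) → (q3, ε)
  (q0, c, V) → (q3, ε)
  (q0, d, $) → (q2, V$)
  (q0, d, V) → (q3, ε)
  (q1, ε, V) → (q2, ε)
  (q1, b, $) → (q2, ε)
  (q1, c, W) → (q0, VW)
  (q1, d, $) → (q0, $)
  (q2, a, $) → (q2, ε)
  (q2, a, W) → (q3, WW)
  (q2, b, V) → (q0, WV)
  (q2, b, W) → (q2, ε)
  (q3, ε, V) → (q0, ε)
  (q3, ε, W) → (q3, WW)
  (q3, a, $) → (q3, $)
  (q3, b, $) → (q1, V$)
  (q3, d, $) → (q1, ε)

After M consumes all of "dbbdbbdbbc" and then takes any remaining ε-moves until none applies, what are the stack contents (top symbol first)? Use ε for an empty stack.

(q0, dbbdbbdbbc, $)
  read d, top $: go to q2, push V$ → (q2, bbdbbdbbc, V$)
  read b, top V: go to q0, push WV → (q0, bdbbdbbc, WV$)
  read b, top W: go to q3, push ε → (q3, dbbdbbc, V$)
  ε-move, top V: go to q0, push ε → (q0, dbbdbbc, $)
  read d, top $: go to q2, push V$ → (q2, bbdbbc, V$)
  read b, top V: go to q0, push WV → (q0, bdbbc, WV$)
  read b, top W: go to q3, push ε → (q3, dbbc, V$)
  ε-move, top V: go to q0, push ε → (q0, dbbc, $)
  read d, top $: go to q2, push V$ → (q2, bbc, V$)
  read b, top V: go to q0, push WV → (q0, bc, WV$)
  read b, top W: go to q3, push ε → (q3, c, V$)
  ε-move, top V: go to q0, push ε → (q0, c, $)
  read c, top $: go to q3, push ε → (q3, ε, ε)
All input consumed in state q3 with stack ε.

ε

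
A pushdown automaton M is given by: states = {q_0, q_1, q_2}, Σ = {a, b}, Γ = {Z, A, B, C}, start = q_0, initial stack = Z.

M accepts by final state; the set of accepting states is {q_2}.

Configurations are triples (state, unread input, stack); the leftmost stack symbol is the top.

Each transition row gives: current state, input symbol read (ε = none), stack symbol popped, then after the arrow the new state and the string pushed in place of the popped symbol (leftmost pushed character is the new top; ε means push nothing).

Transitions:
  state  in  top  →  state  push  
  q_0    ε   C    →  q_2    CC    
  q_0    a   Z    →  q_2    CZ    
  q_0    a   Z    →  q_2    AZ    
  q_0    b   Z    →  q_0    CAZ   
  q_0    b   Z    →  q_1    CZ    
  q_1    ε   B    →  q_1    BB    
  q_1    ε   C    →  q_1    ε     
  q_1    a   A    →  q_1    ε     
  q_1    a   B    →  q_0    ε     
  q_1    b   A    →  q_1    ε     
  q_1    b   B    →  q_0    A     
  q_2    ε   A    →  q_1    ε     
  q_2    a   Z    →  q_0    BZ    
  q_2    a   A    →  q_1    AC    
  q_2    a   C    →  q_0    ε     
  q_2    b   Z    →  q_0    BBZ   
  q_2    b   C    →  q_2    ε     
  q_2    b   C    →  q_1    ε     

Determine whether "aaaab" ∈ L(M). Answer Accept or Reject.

Accept

One accepting computation: (q_0, aaaab, Z) ⊢ (q_2, aaab, CZ) ⊢ (q_0, aab, Z) ⊢ (q_2, ab, CZ) ⊢ (q_0, b, Z) ⊢ (q_0, ε, CAZ) ⊢ (q_2, ε, CCAZ)
All input consumed and state q_2 ∈ F.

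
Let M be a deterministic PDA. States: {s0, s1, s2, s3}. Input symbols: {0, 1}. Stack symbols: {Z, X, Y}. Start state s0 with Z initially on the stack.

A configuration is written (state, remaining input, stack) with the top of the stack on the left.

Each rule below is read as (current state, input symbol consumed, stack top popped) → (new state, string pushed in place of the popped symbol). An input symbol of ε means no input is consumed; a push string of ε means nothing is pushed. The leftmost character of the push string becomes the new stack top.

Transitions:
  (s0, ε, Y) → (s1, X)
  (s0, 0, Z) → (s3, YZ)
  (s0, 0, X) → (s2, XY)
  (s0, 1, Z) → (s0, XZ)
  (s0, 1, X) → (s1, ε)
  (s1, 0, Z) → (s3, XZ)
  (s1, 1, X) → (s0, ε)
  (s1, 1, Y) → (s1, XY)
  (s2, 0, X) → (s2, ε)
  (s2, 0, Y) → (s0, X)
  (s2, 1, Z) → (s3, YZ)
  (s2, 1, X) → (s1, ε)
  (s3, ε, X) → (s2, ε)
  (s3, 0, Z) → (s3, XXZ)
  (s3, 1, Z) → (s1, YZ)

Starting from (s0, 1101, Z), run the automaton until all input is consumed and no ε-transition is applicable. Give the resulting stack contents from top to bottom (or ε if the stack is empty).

YZ

(s0, 1101, Z) ⊢ (s0, 101, XZ) ⊢ (s1, 01, Z) ⊢ (s3, 1, XZ) ⊢ (s2, 1, Z) ⊢ (s3, ε, YZ)
All input consumed in state s3 with stack YZ.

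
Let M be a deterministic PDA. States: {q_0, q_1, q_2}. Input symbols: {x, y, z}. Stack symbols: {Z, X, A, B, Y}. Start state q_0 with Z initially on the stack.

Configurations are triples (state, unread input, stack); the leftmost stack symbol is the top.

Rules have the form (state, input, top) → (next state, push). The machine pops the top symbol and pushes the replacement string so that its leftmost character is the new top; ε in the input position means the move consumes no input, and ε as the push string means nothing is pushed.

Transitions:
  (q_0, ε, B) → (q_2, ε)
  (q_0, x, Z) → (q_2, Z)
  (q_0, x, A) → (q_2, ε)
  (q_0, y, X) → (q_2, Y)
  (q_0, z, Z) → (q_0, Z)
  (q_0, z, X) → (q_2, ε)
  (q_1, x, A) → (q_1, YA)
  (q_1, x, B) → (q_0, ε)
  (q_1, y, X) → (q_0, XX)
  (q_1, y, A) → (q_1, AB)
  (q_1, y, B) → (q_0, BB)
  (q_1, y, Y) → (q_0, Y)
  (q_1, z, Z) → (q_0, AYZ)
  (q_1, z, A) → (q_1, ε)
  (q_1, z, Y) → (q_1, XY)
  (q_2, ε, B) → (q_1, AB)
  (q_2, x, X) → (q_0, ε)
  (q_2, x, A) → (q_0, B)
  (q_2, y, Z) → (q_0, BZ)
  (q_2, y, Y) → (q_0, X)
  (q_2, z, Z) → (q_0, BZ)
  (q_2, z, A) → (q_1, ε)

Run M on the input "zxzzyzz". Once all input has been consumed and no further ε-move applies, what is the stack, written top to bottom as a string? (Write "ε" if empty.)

(q_0, zxzzyzz, Z)
  read z, top Z: go to q_0, push Z → (q_0, xzzyzz, Z)
  read x, top Z: go to q_2, push Z → (q_2, zzyzz, Z)
  read z, top Z: go to q_0, push BZ → (q_0, zyzz, BZ)
  ε-move, top B: go to q_2, push ε → (q_2, zyzz, Z)
  read z, top Z: go to q_0, push BZ → (q_0, yzz, BZ)
  ε-move, top B: go to q_2, push ε → (q_2, yzz, Z)
  read y, top Z: go to q_0, push BZ → (q_0, zz, BZ)
  ε-move, top B: go to q_2, push ε → (q_2, zz, Z)
  read z, top Z: go to q_0, push BZ → (q_0, z, BZ)
  ε-move, top B: go to q_2, push ε → (q_2, z, Z)
  read z, top Z: go to q_0, push BZ → (q_0, ε, BZ)
  ε-move, top B: go to q_2, push ε → (q_2, ε, Z)
All input consumed in state q_2 with stack Z.

Z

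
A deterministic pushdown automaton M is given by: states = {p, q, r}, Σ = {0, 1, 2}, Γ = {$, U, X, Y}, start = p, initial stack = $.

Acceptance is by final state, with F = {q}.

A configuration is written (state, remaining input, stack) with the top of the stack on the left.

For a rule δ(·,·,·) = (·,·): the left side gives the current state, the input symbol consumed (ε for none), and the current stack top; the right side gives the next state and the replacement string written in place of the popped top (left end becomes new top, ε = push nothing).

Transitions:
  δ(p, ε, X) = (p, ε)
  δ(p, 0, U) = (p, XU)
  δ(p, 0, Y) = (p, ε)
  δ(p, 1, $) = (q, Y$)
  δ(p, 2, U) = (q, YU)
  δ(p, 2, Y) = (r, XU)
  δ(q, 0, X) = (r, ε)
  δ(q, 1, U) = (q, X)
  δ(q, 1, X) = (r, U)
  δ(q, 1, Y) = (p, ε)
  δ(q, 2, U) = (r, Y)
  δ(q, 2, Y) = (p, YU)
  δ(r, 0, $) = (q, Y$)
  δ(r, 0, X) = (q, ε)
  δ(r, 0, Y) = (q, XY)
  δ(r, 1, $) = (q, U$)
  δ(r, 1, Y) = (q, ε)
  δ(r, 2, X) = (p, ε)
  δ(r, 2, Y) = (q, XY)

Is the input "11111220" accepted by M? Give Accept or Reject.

Accept

(p, 11111220, $)
  read 1, top $: go to q, push Y$ → (q, 1111220, Y$)
  read 1, top Y: go to p, push ε → (p, 111220, $)
  read 1, top $: go to q, push Y$ → (q, 11220, Y$)
  read 1, top Y: go to p, push ε → (p, 1220, $)
  read 1, top $: go to q, push Y$ → (q, 220, Y$)
  read 2, top Y: go to p, push YU → (p, 20, YU$)
  read 2, top Y: go to r, push XU → (r, 0, XUU$)
  read 0, top X: go to q, push ε → (q, ε, UU$)
All input consumed; state q ∈ F.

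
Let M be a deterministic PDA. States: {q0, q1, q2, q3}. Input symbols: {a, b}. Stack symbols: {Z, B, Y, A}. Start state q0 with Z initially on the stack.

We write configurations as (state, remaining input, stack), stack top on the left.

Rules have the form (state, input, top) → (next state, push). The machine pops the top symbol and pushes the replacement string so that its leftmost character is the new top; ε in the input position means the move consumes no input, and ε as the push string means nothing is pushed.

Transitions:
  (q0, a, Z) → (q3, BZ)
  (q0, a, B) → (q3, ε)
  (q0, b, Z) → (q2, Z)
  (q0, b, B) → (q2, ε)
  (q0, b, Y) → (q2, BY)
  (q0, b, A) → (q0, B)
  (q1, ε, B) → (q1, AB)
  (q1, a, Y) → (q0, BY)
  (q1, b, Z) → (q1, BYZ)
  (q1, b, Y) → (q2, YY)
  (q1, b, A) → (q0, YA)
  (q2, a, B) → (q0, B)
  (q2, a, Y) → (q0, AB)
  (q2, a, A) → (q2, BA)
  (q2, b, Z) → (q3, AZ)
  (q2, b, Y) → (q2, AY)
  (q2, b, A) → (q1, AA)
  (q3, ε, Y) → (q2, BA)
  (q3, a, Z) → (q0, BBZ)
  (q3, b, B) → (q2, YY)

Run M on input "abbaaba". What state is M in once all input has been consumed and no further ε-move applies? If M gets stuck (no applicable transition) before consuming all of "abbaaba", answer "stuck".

(q0, abbaaba, Z)
  read a, top Z: go to q3, push BZ → (q3, bbaaba, BZ)
  read b, top B: go to q2, push YY → (q2, baaba, YYZ)
  read b, top Y: go to q2, push AY → (q2, aaba, AYYZ)
  read a, top A: go to q2, push BA → (q2, aba, BAYYZ)
  read a, top B: go to q0, push B → (q0, ba, BAYYZ)
  read b, top B: go to q2, push ε → (q2, a, AYYZ)
  read a, top A: go to q2, push BA → (q2, ε, BAYYZ)
All input consumed; M is in state q2.

q2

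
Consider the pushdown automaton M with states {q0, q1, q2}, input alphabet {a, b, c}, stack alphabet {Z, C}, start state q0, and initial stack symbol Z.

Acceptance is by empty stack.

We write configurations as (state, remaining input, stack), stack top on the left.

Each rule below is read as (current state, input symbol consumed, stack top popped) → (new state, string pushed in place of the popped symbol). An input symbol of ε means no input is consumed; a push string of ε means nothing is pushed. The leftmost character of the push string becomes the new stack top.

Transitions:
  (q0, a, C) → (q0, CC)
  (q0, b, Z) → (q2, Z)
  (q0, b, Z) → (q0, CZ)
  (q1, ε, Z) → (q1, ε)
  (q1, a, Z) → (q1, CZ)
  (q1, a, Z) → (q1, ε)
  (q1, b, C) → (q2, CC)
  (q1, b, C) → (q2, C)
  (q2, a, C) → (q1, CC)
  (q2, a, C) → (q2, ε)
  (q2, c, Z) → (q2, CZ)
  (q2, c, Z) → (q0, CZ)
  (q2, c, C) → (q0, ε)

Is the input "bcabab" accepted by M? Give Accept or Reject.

Reject

No computation consumes all input and empties the stack.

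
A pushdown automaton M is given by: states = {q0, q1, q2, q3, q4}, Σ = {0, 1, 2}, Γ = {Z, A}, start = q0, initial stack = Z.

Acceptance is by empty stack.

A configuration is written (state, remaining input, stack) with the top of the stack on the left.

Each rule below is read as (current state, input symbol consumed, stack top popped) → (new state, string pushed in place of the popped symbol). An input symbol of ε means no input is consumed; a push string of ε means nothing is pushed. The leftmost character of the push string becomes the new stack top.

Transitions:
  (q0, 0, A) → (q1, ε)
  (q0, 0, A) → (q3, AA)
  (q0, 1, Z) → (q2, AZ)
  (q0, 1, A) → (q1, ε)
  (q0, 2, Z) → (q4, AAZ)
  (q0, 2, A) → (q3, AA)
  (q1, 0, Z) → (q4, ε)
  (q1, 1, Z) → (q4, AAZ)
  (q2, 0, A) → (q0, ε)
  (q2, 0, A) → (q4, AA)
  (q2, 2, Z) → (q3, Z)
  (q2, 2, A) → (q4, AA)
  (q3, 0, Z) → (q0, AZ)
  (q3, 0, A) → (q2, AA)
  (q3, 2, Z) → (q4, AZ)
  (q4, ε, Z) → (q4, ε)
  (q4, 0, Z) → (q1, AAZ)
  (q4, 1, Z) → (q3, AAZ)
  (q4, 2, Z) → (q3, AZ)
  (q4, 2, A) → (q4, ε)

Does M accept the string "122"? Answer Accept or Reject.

Reject

No computation consumes all input and empties the stack.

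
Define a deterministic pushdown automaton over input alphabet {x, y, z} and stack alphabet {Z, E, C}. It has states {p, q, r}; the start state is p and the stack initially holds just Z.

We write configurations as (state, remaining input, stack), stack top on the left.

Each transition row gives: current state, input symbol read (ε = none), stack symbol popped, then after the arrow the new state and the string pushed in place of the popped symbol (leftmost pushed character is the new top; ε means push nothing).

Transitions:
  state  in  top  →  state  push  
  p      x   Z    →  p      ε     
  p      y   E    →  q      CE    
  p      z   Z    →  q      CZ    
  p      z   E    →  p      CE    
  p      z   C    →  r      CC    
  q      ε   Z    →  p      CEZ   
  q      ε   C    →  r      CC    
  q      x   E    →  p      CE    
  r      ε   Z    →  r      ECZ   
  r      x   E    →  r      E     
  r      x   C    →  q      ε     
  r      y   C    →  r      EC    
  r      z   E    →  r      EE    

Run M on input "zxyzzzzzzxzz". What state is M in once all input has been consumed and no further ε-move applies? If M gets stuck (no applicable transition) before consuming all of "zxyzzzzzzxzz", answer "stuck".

r

(p, zxyzzzzzzxzz, Z) ⊢ (q, xyzzzzzzxzz, CZ) ⊢ (r, xyzzzzzzxzz, CCZ) ⊢ (q, yzzzzzzxzz, CZ) ⊢ (r, yzzzzzzxzz, CCZ) ⊢ (r, zzzzzzxzz, ECCZ) ⊢ (r, zzzzzxzz, EECCZ) ⊢ (r, zzzzxzz, EEECCZ) ⊢ (r, zzzxzz, EEEECCZ) ⊢ (r, zzxzz, EEEEECCZ) ⊢ (r, zxzz, EEEEEECCZ) ⊢ (r, xzz, EEEEEEECCZ) ⊢ (r, zz, EEEEEEECCZ) ⊢ (r, z, EEEEEEEECCZ) ⊢ (r, ε, EEEEEEEEECCZ)
All input consumed; M is in state r.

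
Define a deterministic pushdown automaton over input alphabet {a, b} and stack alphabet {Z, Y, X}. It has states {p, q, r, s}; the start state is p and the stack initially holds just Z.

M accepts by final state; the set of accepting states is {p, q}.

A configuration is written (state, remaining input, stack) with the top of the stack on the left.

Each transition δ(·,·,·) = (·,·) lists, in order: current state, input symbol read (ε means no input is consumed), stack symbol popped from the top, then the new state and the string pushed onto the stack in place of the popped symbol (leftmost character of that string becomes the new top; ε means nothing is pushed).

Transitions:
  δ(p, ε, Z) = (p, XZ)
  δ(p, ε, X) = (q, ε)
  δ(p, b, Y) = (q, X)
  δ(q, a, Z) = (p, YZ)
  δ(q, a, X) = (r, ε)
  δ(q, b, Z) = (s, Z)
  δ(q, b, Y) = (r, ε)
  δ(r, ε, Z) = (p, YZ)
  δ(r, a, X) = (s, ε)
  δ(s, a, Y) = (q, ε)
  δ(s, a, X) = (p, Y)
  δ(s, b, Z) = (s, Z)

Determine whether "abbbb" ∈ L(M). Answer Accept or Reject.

(p, abbbb, Z) ⊢ (p, abbbb, XZ) ⊢ (q, abbbb, Z) ⊢ (p, bbbb, YZ) ⊢ (q, bbb, XZ)
No transition applies at (q, bbb, XZ); input not fully consumed.

Reject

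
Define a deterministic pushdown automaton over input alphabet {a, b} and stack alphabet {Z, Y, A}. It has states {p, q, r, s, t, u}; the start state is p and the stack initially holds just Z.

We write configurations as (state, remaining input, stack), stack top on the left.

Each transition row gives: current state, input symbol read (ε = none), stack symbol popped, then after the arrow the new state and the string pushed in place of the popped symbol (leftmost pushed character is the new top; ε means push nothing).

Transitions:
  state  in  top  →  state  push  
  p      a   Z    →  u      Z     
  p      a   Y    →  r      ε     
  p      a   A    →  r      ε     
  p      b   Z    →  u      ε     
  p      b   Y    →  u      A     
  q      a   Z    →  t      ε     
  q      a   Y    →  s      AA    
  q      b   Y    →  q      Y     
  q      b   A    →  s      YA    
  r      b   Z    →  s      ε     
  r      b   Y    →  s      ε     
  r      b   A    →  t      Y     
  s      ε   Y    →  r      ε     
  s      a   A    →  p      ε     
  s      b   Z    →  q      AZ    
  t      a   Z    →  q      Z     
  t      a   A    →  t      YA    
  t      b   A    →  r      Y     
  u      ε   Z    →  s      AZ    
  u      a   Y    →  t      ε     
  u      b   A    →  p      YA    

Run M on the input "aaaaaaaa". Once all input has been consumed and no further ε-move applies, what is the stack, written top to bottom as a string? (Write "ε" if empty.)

Z

(p, aaaaaaaa, Z)
  read a, top Z: go to u, push Z → (u, aaaaaaa, Z)
  ε-move, top Z: go to s, push AZ → (s, aaaaaaa, AZ)
  read a, top A: go to p, push ε → (p, aaaaaa, Z)
  read a, top Z: go to u, push Z → (u, aaaaa, Z)
  ε-move, top Z: go to s, push AZ → (s, aaaaa, AZ)
  read a, top A: go to p, push ε → (p, aaaa, Z)
  read a, top Z: go to u, push Z → (u, aaa, Z)
  ε-move, top Z: go to s, push AZ → (s, aaa, AZ)
  read a, top A: go to p, push ε → (p, aa, Z)
  read a, top Z: go to u, push Z → (u, a, Z)
  ε-move, top Z: go to s, push AZ → (s, a, AZ)
  read a, top A: go to p, push ε → (p, ε, Z)
All input consumed in state p with stack Z.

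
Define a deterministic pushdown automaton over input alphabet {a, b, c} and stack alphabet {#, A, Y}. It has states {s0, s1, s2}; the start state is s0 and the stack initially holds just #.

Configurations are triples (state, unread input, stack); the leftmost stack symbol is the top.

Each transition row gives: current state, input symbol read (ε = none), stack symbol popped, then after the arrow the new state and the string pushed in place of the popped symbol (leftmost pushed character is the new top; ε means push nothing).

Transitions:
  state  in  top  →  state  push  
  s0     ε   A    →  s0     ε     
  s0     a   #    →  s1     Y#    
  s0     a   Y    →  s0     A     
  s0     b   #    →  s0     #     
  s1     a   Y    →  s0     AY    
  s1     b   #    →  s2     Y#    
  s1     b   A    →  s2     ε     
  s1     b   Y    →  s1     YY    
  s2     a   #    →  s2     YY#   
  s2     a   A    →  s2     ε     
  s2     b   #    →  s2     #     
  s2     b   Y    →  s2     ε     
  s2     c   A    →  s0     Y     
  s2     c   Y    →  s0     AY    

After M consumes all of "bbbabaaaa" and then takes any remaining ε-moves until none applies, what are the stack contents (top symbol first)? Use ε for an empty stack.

Y#

(s0, bbbabaaaa, #)
  read b, top #: go to s0, push # → (s0, bbabaaaa, #)
  read b, top #: go to s0, push # → (s0, babaaaa, #)
  read b, top #: go to s0, push # → (s0, abaaaa, #)
  read a, top #: go to s1, push Y# → (s1, baaaa, Y#)
  read b, top Y: go to s1, push YY → (s1, aaaa, YY#)
  read a, top Y: go to s0, push AY → (s0, aaa, AYY#)
  ε-move, top A: go to s0, push ε → (s0, aaa, YY#)
  read a, top Y: go to s0, push A → (s0, aa, AY#)
  ε-move, top A: go to s0, push ε → (s0, aa, Y#)
  read a, top Y: go to s0, push A → (s0, a, A#)
  ε-move, top A: go to s0, push ε → (s0, a, #)
  read a, top #: go to s1, push Y# → (s1, ε, Y#)
All input consumed in state s1 with stack Y#.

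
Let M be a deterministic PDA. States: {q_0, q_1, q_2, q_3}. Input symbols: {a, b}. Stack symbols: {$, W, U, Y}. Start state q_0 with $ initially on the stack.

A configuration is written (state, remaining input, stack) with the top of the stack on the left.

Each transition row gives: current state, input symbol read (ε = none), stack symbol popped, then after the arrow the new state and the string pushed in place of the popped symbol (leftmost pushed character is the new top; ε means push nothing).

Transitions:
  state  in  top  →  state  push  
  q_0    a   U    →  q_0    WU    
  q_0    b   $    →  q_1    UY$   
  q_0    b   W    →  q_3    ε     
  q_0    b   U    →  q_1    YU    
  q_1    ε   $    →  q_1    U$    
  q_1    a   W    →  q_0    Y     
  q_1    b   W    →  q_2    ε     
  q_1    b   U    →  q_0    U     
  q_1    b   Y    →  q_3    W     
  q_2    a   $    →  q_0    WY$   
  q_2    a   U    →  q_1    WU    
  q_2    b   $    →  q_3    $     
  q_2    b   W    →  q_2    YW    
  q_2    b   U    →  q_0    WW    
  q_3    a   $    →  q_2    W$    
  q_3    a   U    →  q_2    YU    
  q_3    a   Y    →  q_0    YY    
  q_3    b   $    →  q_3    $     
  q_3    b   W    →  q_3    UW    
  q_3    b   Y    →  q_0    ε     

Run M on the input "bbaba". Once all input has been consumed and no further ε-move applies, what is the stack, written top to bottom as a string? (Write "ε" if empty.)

(q_0, bbaba, $)
  read b, top $: go to q_1, push UY$ → (q_1, baba, UY$)
  read b, top U: go to q_0, push U → (q_0, aba, UY$)
  read a, top U: go to q_0, push WU → (q_0, ba, WUY$)
  read b, top W: go to q_3, push ε → (q_3, a, UY$)
  read a, top U: go to q_2, push YU → (q_2, ε, YUY$)
All input consumed in state q_2 with stack YUY$.

YUY$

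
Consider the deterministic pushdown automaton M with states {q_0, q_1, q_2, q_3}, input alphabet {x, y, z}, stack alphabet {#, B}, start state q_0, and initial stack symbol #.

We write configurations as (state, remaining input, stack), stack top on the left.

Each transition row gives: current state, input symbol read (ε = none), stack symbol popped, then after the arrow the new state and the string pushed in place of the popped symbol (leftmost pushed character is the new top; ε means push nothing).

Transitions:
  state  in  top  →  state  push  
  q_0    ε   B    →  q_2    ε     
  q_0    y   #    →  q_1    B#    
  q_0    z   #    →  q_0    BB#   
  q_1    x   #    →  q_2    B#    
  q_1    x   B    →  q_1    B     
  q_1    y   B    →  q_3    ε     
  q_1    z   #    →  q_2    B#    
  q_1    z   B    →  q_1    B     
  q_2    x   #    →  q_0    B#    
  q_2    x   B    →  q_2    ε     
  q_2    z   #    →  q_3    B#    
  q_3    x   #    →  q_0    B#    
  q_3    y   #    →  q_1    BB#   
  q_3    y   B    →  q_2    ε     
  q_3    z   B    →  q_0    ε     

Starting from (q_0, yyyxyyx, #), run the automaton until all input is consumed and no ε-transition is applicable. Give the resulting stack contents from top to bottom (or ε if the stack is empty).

(q_0, yyyxyyx, #) ⊢ (q_1, yyxyyx, B#) ⊢ (q_3, yxyyx, #) ⊢ (q_1, xyyx, BB#) ⊢ (q_1, yyx, BB#) ⊢ (q_3, yx, B#) ⊢ (q_2, x, #) ⊢ (q_0, ε, B#) ⊢ (q_2, ε, #)
All input consumed in state q_2 with stack #.

#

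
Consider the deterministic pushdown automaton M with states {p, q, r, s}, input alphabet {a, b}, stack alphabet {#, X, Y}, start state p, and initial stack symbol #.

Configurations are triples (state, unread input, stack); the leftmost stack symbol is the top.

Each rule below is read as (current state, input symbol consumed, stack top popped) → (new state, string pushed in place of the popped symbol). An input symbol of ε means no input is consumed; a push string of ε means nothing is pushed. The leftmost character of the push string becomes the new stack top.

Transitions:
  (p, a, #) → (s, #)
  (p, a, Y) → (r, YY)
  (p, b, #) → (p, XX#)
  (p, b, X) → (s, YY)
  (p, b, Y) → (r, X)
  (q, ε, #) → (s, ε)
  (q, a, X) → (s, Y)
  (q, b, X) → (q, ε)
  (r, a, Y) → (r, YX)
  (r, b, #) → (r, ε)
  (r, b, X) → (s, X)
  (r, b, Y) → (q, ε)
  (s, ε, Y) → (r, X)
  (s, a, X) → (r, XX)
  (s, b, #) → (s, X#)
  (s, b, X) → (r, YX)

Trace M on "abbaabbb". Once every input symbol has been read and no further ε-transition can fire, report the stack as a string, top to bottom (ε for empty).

X#

(p, abbaabbb, #) ⊢ (s, bbaabbb, #) ⊢ (s, baabbb, X#) ⊢ (r, aabbb, YX#) ⊢ (r, abbb, YXX#) ⊢ (r, bbb, YXXX#) ⊢ (q, bb, XXX#) ⊢ (q, b, XX#) ⊢ (q, ε, X#)
All input consumed in state q with stack X#.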